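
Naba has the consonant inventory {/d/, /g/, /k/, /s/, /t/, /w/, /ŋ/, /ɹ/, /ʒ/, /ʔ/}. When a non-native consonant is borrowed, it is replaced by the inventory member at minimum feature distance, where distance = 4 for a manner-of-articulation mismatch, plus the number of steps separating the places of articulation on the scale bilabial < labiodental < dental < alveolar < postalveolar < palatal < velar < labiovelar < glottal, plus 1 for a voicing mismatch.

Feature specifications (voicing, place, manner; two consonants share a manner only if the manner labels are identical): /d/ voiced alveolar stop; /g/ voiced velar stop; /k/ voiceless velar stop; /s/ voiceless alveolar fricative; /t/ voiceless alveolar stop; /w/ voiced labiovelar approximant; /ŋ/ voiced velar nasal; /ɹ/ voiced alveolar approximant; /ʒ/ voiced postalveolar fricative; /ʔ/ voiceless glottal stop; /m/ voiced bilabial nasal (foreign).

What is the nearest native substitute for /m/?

/ŋ/ is closest: same manner (nasal), place distance 6 (bilabial→velar), same voicing; total 6. Next closest is /d/ at distance 7.

ŋ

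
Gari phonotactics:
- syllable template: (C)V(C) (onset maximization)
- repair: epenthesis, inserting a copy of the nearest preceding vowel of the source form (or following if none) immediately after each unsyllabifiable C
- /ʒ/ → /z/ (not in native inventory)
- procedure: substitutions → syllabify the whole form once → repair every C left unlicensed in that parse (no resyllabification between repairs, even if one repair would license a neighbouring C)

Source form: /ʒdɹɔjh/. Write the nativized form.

Substitution: /ʒ/ → /z/, giving /zdɹɔjh/.
The consonants /z/, /d/, /h/ cannot be parsed into a legal (C)V(C) syllable (at most one coda consonant is licensed; onsets are limited to one consonant).
Each unlicensed consonant becomes the onset of a new syllable: /z/ → /zɔ/, /d/ → /dɔ/, /h/ → /hɔ/.

zɔdɔɹɔjhɔ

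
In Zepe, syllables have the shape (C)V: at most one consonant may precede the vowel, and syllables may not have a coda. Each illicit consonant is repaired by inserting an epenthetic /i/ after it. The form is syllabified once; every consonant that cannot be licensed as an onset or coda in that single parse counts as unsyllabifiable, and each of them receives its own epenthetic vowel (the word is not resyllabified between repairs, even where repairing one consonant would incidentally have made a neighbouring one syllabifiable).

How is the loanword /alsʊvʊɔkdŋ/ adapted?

alisʊvʊɔkidiŋi

Syllabifying with onset maximization leaves /l/, /k/, /d/, /ŋ/ stranded (no codas are permitted; onsets are limited to one consonant).
Epenthesis after each stranded consonant: /l/ → /li/, /k/ → /ki/, /d/ → /di/, /ŋ/ → /ŋi/.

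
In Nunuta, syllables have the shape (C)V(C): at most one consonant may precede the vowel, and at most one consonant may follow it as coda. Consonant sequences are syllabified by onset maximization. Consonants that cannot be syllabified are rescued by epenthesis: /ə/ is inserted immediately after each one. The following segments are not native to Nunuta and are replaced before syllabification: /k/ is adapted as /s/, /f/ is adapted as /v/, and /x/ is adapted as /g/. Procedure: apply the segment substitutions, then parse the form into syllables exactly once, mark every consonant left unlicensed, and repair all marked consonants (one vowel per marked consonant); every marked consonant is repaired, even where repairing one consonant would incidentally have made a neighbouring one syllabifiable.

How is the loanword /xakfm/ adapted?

gasvəmə

Substitution: /x/ → /g/, /k/ → /s/, /f/ → /v/, giving /gasvm/.
Syllabifying with onset maximization leaves /v/, /m/ stranded (at most one coda consonant is licensed; onsets are limited to one consonant).
Inserting the epenthetic vowel yields /v/ → /və/, /m/ → /mə/.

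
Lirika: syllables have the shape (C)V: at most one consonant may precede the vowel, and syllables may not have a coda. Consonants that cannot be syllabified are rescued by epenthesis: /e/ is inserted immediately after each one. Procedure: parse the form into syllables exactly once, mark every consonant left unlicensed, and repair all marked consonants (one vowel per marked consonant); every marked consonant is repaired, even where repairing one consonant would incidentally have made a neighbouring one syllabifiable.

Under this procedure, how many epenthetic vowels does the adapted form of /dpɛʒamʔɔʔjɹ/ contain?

5

The unsyllabifiable consonants are /d/, /m/, /ʔ/, /j/, /ɹ/; each receives one epenthetic vowel.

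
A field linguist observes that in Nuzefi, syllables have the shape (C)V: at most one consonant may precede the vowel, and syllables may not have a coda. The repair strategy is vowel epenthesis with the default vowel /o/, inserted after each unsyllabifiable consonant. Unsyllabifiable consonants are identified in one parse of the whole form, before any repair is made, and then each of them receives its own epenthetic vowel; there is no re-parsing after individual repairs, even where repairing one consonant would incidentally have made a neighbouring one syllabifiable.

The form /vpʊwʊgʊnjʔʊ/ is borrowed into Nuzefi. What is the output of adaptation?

Under (C)V, the unsyllabifiable consonants are /v/, /n/, /j/ (no codas are permitted; onsets are limited to one consonant).
Inserting the epenthetic vowel yields /v/ → /vo/, /n/ → /no/, /j/ → /jo/.

vopʊwʊgʊnojoʔʊ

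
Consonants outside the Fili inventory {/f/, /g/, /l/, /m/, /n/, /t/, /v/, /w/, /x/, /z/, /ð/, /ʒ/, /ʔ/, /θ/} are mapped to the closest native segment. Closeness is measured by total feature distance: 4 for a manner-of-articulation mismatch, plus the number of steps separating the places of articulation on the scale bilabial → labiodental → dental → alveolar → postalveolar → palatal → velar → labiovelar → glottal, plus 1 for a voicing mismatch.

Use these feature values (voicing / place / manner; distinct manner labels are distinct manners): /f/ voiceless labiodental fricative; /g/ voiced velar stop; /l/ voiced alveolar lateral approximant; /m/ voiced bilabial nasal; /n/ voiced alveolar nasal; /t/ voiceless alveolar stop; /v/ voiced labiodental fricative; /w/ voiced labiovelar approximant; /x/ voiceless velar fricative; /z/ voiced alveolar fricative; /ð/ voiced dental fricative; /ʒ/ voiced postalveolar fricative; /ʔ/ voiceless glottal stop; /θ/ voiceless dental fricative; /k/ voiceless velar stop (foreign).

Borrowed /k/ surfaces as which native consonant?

g

/g/ is closest: same manner (stop), place distance 0 (velar→velar), voicing differs (+1); total 1. Next closest is /ʔ/ at distance 2.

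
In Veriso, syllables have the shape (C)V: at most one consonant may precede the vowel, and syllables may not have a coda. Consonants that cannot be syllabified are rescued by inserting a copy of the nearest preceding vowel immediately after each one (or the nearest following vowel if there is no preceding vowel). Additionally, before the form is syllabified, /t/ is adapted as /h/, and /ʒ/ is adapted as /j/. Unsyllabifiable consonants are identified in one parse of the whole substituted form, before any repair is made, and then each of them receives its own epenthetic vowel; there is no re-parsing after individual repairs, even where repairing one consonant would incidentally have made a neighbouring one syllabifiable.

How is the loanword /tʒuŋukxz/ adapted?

hujuŋukuxuzu

Substitution: /t/ → /h/, /ʒ/ → /j/, giving /hjuŋukxz/.
Under (C)V, the unsyllabifiable consonants are /h/, /k/, /x/, /z/ (no codas are permitted; onsets are limited to one consonant).
Each unlicensed consonant becomes the onset of a new syllable: /h/ → /hu/, /k/ → /ku/, /x/ → /xu/, /z/ → /zu/.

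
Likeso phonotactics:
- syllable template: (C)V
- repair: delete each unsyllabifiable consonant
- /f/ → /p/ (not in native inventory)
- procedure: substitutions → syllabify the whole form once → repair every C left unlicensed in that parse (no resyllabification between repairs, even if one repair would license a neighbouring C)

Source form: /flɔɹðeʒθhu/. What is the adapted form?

Substitution: /f/ → /p/, giving /plɔɹðeʒθhu/.
Under (C)V, the unsyllabifiable consonants are /p/, /ɹ/, /ʒ/, /θ/ (no codas are permitted; onsets are limited to one consonant).
Each unlicensed consonant is deleted: /p/, /ɹ/, /ʒ/, /θ/.

lɔðehu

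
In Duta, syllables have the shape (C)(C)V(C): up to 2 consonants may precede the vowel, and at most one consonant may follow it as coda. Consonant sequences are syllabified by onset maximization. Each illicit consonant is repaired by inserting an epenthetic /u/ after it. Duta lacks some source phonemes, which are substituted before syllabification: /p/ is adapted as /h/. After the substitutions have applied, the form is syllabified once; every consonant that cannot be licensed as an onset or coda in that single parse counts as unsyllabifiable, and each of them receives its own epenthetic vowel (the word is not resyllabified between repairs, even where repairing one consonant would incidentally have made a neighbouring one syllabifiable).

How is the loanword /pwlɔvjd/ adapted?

Substitution: /p/ → /h/, giving /hwlɔvjd/.
Syllabifying with onset maximization leaves /h/, /j/, /d/ stranded (at most one coda consonant is licensed; onsets may contain at most 2 consonants).
Each unlicensed consonant becomes the onset of a new syllable: /h/ → /hu/, /j/ → /ju/, /d/ → /du/.

huwlɔvjudu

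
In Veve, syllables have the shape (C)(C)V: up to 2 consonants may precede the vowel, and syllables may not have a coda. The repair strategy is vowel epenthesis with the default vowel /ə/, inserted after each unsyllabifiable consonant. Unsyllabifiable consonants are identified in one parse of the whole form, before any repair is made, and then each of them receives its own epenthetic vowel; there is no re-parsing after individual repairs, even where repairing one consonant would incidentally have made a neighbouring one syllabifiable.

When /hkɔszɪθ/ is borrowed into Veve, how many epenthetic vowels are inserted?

The unsyllabifiable consonants are /θ/; each receives one epenthetic vowel.

1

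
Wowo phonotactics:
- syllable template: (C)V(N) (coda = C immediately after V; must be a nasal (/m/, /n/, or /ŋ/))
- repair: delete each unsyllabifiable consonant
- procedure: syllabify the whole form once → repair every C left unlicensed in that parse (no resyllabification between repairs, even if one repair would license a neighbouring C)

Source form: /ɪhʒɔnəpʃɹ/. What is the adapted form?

ɪʒɔnə

The consonants /h/, /p/, /ʃ/, /ɹ/ cannot be parsed into a legal (C)V(N) syllable (only a nasal (/m/, /n/, or /ŋ/) is licensed in coda position; onsets are limited to one consonant).
Deletion applies to /h/, /p/, /ʃ/, /ɹ/.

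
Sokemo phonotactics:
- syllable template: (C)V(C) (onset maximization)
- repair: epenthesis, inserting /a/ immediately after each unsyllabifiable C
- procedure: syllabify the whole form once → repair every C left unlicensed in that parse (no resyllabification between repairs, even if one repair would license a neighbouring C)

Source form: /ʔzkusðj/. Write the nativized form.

Under (C)V(C), the unsyllabifiable consonants are /ʔ/, /z/, /ð/, /j/ (at most one coda consonant is licensed; onsets are limited to one consonant).
Each unlicensed consonant becomes the onset of a new syllable: /ʔ/ → /ʔa/, /z/ → /za/, /ð/ → /ða/, /j/ → /ja/.

ʔazakusðaja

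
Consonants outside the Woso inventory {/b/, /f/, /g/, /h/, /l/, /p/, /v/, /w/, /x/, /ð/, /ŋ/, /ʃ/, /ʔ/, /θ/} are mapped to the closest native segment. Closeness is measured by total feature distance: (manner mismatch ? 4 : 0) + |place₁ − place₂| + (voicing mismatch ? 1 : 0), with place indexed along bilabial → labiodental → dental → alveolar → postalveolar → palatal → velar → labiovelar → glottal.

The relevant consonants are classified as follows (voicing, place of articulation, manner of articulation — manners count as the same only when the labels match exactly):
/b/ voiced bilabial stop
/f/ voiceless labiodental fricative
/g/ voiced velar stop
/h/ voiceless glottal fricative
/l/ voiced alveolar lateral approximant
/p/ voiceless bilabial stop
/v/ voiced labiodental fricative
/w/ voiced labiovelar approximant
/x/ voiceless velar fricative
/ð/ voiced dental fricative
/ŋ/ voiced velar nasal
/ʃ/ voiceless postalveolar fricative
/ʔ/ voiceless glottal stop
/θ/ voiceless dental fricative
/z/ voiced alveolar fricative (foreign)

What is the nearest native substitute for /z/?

/ð/ is closest: same manner (fricative), place distance 1 (alveolar→dental), same voicing; total 1. Next closest is /v/ at distance 2.

ð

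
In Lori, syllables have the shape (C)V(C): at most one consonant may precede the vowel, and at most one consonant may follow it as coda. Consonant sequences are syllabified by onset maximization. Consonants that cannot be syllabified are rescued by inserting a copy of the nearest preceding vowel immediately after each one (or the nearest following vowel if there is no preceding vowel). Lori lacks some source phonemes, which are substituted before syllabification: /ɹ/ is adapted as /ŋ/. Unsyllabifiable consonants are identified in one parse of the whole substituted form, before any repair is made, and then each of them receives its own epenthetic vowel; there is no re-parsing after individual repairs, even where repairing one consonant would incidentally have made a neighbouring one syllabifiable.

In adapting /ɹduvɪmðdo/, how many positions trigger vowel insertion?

After substitution the input is /ŋduvɪmðdo/.
The unsyllabifiable consonants are /ŋ/, /ð/; each receives one epenthetic vowel.

2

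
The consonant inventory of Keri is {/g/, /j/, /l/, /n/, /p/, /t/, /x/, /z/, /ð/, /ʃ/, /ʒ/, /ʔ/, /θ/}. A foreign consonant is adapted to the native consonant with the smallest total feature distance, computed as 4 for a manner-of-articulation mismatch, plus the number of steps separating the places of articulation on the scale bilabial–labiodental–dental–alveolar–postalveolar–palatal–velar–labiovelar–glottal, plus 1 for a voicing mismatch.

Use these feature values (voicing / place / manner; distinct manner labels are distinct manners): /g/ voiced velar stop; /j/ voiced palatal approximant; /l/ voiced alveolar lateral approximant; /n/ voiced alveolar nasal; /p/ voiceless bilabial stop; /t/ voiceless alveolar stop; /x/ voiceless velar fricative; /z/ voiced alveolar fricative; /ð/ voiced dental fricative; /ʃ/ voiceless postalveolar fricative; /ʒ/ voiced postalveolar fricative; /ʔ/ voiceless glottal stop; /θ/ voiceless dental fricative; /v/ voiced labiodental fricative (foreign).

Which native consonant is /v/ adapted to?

/ð/ is closest: same manner (fricative), place distance 1 (labiodental→dental), same voicing; total 1. Next closest is /z/ at distance 2.

ð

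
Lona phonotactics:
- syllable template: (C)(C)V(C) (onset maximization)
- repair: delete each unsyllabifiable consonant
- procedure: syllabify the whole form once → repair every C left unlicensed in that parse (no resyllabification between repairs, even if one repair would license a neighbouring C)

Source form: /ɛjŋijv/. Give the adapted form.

ɛjŋij

The consonants /v/ cannot be parsed into a legal (C)(C)V(C) syllable (at most one coda consonant is licensed; onsets may contain at most 2 consonants).
Deleting the stranded consonants removes /v/.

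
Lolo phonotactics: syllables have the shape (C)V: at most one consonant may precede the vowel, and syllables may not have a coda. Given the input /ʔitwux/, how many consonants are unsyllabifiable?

2

The consonants /t/, /x/ cannot be parsed into a legal (C)V syllable (no codas are permitted; onsets are limited to one consonant).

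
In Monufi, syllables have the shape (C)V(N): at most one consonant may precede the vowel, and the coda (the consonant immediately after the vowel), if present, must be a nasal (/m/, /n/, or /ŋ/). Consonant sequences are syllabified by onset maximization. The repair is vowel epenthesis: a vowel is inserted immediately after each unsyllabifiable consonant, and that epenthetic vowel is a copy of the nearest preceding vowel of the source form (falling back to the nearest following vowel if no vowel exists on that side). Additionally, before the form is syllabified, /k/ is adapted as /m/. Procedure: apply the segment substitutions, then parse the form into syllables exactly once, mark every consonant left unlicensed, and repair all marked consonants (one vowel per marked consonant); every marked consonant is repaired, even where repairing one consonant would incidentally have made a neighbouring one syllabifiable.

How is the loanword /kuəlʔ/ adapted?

Substitution: /k/ → /m/, giving /muəlʔ/.
The consonants /l/, /ʔ/ cannot be parsed into a legal (C)V(N) syllable (only a nasal (/m/, /n/, or /ŋ/) is licensed in coda position; onsets are limited to one consonant).
Each unlicensed consonant becomes the onset of a new syllable: /l/ → /lə/, /ʔ/ → /ʔə/.

muələʔə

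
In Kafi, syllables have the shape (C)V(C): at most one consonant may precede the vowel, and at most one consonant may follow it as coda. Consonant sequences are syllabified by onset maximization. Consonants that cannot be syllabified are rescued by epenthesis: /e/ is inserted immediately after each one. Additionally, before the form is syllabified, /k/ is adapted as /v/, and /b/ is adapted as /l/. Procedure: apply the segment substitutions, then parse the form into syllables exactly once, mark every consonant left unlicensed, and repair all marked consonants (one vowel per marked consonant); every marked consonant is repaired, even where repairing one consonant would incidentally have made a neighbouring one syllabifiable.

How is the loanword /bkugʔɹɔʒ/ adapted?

Substitution: /b/ → /l/, /k/ → /v/, giving /lvugʔɹɔʒ/.
Under (C)V(C), the unsyllabifiable consonants are /l/, /ʔ/ (at most one coda consonant is licensed; onsets are limited to one consonant).
Inserting the epenthetic vowel yields /l/ → /le/, /ʔ/ → /ʔe/.

levugʔeɹɔʒ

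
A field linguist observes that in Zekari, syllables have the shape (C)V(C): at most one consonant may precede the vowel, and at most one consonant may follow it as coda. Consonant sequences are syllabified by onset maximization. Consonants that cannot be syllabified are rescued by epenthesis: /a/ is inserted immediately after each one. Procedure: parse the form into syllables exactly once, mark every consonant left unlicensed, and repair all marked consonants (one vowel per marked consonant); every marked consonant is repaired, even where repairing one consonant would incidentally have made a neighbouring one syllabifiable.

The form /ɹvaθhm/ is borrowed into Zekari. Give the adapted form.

Under (C)V(C), the unsyllabifiable consonants are /ɹ/, /h/, /m/ (at most one coda consonant is licensed; onsets are limited to one consonant).
Inserting the epenthetic vowel yields /ɹ/ → /ɹa/, /h/ → /ha/, /m/ → /ma/.

ɹavaθhama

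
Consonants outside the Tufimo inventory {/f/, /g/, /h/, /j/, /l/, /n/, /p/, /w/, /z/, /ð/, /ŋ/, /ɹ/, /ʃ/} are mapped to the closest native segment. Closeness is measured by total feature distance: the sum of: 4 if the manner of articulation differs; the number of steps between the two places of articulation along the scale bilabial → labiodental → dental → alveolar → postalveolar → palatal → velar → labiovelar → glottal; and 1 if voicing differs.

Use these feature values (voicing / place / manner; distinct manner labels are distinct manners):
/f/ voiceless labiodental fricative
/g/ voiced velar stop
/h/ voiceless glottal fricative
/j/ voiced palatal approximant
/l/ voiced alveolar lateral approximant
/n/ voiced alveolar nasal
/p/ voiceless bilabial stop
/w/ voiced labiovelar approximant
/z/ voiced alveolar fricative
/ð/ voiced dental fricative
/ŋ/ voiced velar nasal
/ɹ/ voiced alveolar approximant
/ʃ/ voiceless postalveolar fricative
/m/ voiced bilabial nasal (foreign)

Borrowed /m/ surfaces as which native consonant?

n

/n/ is closest: same manner (nasal), place distance 3 (bilabial→alveolar), same voicing; total 3. Next closest is /p/ at distance 5.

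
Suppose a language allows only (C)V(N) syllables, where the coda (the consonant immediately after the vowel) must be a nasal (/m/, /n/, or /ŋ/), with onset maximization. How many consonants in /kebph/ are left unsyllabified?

3

The consonants /b/, /p/, /h/ cannot be parsed into a legal (C)V(N) syllable (only a nasal (/m/, /n/, or /ŋ/) is licensed in coda position; onsets are limited to one consonant).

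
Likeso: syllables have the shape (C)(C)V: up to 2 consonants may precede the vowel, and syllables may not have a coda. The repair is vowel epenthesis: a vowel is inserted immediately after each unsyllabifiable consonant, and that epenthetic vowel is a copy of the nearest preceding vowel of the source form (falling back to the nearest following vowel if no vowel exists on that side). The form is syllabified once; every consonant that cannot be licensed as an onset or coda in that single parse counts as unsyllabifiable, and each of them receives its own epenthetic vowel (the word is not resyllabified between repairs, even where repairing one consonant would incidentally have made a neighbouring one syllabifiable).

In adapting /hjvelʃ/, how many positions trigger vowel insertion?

The unsyllabifiable consonants are /h/, /l/, /ʃ/; each receives one epenthetic vowel.

3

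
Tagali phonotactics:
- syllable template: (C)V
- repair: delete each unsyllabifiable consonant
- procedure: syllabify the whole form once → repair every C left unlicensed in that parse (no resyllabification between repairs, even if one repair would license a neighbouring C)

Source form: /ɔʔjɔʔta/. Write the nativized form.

Under (C)V, the unsyllabifiable consonants are /ʔ/, /ʔ/ (no codas are permitted; onsets are limited to one consonant).
Each unlicensed consonant is deleted: /ʔ/, /ʔ/.

ɔjɔta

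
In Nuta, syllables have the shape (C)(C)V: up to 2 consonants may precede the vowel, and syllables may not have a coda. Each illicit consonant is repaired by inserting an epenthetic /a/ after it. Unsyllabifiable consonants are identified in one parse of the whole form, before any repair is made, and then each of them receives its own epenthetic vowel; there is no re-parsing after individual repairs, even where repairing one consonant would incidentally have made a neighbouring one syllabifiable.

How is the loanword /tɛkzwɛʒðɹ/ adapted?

tɛkazwɛʒaðaɹa

Under (C)(C)V, the unsyllabifiable consonants are /k/, /ʒ/, /ð/, /ɹ/ (no codas are permitted; onsets may contain at most 2 consonants).
Each unlicensed consonant becomes the onset of a new syllable: /k/ → /ka/, /ʒ/ → /ʒa/, /ð/ → /ða/, /ɹ/ → /ɹa/.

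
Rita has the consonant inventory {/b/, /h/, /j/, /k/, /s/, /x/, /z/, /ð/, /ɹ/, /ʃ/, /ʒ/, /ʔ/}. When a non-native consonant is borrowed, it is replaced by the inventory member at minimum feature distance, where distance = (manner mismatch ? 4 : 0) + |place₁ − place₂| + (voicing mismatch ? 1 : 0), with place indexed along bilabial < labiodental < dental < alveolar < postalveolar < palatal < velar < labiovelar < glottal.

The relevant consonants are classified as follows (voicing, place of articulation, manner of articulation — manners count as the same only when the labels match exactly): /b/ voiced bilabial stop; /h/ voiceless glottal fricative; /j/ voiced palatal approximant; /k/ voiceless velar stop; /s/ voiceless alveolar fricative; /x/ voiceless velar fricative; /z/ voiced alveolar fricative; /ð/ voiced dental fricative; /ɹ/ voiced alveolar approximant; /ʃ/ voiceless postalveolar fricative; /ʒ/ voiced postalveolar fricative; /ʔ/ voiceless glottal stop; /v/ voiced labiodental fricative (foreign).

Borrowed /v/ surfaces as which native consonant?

ð

/ð/ is closest: same manner (fricative), place distance 1 (labiodental→dental), same voicing; total 1. Next closest is /z/ at distance 2.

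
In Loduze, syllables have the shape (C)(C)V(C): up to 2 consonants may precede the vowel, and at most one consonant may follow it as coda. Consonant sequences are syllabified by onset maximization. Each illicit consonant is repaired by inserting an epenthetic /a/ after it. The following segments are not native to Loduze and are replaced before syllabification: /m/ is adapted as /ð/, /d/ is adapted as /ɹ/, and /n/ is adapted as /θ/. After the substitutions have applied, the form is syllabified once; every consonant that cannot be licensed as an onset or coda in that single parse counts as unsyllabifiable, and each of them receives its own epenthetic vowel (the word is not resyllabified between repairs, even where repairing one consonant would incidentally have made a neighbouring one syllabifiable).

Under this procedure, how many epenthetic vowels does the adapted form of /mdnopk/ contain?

After substitution the input is /ðɹθopk/.
The unsyllabifiable consonants are /ð/, /k/; each receives one epenthetic vowel.

2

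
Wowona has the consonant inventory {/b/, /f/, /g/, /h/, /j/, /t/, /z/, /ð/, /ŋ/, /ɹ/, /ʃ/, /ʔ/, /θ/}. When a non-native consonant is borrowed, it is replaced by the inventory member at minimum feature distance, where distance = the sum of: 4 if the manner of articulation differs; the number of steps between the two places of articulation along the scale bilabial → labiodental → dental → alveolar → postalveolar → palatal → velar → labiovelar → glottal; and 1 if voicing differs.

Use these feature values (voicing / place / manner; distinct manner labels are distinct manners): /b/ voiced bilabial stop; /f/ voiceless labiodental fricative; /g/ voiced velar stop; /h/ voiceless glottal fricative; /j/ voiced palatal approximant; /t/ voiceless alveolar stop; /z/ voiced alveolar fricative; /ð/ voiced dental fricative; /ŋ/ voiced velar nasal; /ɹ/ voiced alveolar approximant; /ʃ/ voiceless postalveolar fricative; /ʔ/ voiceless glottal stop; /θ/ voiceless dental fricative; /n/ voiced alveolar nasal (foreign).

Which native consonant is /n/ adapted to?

ŋ

/ŋ/ is closest: same manner (nasal), place distance 3 (alveolar→velar), same voicing; total 3. Next closest is /z/ at distance 4.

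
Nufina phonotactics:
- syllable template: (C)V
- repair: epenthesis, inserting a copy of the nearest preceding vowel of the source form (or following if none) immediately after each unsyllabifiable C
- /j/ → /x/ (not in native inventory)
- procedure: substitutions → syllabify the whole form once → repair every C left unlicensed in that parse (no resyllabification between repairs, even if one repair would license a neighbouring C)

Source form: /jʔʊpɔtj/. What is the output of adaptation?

xʊʔʊpɔtɔxɔ

Substitution: /j/ → /x/, giving /xʔʊpɔtx/.
The consonants /x/, /t/, /x/ cannot be parsed into a legal (C)V syllable (no codas are permitted; onsets are limited to one consonant).
Each unlicensed consonant becomes the onset of a new syllable: /x/ → /xʊ/, /t/ → /tɔ/, /x/ → /xɔ/.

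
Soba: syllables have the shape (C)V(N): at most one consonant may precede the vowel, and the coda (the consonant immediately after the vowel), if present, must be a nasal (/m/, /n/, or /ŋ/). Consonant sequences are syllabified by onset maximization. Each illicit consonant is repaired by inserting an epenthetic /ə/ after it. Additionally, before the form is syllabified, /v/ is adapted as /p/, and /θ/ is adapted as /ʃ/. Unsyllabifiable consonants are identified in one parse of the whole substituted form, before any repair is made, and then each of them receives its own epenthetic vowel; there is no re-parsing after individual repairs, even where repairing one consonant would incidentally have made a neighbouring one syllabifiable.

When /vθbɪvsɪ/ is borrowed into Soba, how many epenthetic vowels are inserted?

After substitution the input is /pʃbɪpsɪ/.
The unsyllabifiable consonants are /p/, /ʃ/, /p/; each receives one epenthetic vowel.

3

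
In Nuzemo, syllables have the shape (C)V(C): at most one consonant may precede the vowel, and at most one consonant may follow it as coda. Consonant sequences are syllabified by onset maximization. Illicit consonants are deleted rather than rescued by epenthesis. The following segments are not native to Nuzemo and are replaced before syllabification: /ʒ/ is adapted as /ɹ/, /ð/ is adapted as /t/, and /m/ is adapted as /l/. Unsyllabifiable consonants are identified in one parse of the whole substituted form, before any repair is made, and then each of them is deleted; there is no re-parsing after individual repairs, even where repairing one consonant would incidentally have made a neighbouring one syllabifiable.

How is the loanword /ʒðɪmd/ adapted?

Substitution: /ʒ/ → /ɹ/, /ð/ → /t/, /m/ → /l/, giving /ɹtɪld/.
Syllabifying with onset maximization leaves /ɹ/, /d/ stranded (at most one coda consonant is licensed; onsets are limited to one consonant).
Each unlicensed consonant is deleted: /ɹ/, /d/.

tɪl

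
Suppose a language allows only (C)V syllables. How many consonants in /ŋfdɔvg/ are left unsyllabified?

Under (C)V, the unsyllabifiable consonants are /ŋ/, /f/, /v/, /g/ (no codas are permitted; onsets are limited to one consonant).

4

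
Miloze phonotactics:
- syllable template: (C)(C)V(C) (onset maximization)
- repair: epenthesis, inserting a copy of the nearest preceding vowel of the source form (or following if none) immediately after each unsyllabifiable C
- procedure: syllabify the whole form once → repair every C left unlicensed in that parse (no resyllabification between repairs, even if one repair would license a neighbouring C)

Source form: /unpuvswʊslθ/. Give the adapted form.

unpuvswʊslʊθʊ

Syllabifying with onset maximization leaves /l/, /θ/ stranded (at most one coda consonant is licensed; onsets may contain at most 2 consonants).
Each unlicensed consonant becomes the onset of a new syllable: /l/ → /lʊ/, /θ/ → /θʊ/.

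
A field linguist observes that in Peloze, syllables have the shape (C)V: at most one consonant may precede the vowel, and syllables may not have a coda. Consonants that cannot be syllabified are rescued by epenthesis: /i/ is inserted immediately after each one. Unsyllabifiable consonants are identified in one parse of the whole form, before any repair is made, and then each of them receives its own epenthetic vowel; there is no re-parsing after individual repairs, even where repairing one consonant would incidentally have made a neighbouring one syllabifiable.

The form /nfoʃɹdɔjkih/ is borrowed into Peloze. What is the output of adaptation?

Under (C)V, the unsyllabifiable consonants are /n/, /ʃ/, /ɹ/, /j/, /h/ (no codas are permitted; onsets are limited to one consonant).
Inserting the epenthetic vowel yields /n/ → /ni/, /ʃ/ → /ʃi/, /ɹ/ → /ɹi/, /j/ → /ji/, /h/ → /hi/.

nifoʃiɹidɔjikihi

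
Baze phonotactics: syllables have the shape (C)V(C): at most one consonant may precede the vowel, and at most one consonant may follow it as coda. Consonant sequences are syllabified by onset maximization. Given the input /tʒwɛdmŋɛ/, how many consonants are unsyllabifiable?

3

Syllabifying with onset maximization leaves /t/, /ʒ/, /m/ stranded (at most one coda consonant is licensed; onsets are limited to one consonant).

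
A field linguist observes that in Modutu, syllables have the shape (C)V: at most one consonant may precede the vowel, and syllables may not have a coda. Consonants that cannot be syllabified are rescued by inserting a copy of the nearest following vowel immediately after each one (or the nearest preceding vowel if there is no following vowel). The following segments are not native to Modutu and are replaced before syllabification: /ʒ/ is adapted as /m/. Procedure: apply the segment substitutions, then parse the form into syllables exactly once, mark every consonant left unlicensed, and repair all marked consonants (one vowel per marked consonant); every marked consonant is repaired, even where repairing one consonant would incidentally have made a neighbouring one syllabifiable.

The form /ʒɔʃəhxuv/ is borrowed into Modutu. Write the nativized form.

Substitution: /ʒ/ → /m/, giving /mɔʃəhxuv/.
Under (C)V, the unsyllabifiable consonants are /h/, /v/ (no codas are permitted; onsets are limited to one consonant).
Each unlicensed consonant becomes the onset of a new syllable: /h/ → /hu/, /v/ → /vu/.

mɔʃəhuxuvu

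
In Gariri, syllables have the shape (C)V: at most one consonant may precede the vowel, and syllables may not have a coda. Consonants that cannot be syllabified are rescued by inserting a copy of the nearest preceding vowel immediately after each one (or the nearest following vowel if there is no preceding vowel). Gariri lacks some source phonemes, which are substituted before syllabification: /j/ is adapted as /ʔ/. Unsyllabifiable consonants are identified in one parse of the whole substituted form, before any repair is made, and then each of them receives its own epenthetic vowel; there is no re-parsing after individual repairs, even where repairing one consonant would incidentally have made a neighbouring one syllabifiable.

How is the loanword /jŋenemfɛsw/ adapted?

Substitution: /j/ → /ʔ/, giving /ʔŋenemfɛsw/.
The consonants /ʔ/, /m/, /s/, /w/ cannot be parsed into a legal (C)V syllable (no codas are permitted; onsets are limited to one consonant).
Each unlicensed consonant becomes the onset of a new syllable: /ʔ/ → /ʔe/, /m/ → /me/, /s/ → /sɛ/, /w/ → /wɛ/.

ʔeŋenemefɛsɛwɛ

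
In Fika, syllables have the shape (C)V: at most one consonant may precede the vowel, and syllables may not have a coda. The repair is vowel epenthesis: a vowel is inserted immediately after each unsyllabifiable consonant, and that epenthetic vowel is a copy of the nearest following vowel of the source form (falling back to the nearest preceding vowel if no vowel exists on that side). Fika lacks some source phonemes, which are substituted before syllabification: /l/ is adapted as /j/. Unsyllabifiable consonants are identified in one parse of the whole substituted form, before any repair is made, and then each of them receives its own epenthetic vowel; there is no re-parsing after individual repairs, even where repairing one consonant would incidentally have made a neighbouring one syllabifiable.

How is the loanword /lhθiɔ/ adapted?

Substitution: /l/ → /j/, giving /jhθiɔ/.
Syllabifying with onset maximization leaves /j/, /h/ stranded (no codas are permitted; onsets are limited to one consonant).
Inserting the epenthetic vowel yields /j/ → /ji/, /h/ → /hi/.

jihiθiɔ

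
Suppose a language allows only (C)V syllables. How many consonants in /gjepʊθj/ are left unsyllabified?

The consonants /g/, /θ/, /j/ cannot be parsed into a legal (C)V syllable (no codas are permitted; onsets are limited to one consonant).

3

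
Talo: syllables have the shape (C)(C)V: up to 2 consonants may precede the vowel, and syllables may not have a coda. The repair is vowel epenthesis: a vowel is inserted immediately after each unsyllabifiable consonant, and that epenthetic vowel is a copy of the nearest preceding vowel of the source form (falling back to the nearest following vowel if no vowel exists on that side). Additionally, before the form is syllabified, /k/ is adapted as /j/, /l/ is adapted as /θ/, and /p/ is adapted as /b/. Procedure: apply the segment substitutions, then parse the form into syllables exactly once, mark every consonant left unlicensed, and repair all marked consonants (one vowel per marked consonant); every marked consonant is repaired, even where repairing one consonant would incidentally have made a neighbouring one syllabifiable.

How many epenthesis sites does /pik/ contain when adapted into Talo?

After substitution the input is /bij/.
The unsyllabifiable consonants are /j/; each receives one epenthetic vowel.

1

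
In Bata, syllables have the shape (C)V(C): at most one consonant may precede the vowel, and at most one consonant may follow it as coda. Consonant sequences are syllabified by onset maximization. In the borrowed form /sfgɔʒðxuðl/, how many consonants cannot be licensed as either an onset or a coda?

Syllabifying with onset maximization leaves /s/, /f/, /ð/, /l/ stranded (at most one coda consonant is licensed; onsets are limited to one consonant).

4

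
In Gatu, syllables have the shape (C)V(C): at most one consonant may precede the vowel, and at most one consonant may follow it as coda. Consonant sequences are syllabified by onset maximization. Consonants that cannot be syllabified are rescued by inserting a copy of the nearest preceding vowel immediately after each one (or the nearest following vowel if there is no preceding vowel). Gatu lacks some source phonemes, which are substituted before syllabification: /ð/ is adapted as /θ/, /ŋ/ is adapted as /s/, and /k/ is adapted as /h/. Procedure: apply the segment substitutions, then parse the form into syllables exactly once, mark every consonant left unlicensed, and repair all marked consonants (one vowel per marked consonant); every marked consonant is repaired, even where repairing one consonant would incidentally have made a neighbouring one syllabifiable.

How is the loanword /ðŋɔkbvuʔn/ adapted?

Substitution: /ð/ → /θ/, /ŋ/ → /s/, /k/ → /h/, giving /θsɔhbvuʔn/.
Under (C)V(C), the unsyllabifiable consonants are /θ/, /b/, /n/ (at most one coda consonant is licensed; onsets are limited to one consonant).
Each unlicensed consonant becomes the onset of a new syllable: /θ/ → /θɔ/, /b/ → /bɔ/, /n/ → /nu/.

θɔsɔhbɔvuʔnu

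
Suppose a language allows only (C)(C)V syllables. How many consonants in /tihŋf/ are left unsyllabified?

3

The consonants /h/, /ŋ/, /f/ cannot be parsed into a legal (C)(C)V syllable (no codas are permitted; onsets may contain at most 2 consonants).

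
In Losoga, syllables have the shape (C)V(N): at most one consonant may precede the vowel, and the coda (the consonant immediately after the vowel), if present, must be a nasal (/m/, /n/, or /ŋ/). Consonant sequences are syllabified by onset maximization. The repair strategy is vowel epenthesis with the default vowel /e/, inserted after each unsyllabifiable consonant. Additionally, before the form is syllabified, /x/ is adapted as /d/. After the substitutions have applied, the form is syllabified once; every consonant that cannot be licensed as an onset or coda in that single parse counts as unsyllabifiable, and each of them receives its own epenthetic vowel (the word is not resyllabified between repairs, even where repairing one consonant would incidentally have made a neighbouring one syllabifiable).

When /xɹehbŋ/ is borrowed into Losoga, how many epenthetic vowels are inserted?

After substitution the input is /dɹehbŋ/.
The unsyllabifiable consonants are /d/, /h/, /b/, /ŋ/; each receives one epenthetic vowel.

4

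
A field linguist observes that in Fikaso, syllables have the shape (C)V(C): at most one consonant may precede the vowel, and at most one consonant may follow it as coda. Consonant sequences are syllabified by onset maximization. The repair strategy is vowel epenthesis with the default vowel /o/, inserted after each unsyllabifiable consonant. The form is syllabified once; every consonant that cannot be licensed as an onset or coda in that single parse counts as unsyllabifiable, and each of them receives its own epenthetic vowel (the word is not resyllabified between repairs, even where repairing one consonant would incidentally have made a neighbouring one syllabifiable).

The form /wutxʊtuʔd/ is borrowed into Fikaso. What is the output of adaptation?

wutxʊtuʔdo

Under (C)V(C), the unsyllabifiable consonants are /d/ (at most one coda consonant is licensed; onsets are limited to one consonant).
Inserting the epenthetic vowel yields /d/ → /do/.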